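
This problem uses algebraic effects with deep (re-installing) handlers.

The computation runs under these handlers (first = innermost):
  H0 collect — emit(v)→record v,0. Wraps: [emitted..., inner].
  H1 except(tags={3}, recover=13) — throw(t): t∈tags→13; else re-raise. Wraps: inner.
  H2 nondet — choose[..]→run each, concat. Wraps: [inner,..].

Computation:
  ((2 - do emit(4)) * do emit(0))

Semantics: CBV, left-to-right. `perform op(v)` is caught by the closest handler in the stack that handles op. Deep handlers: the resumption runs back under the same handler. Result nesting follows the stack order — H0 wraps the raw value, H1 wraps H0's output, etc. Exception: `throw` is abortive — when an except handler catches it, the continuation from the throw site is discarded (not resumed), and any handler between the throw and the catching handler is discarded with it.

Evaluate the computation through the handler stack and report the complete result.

Answer: [[4, 0, 0]]

Evaluation trace:
emit(4) @ H0 ⇒ out+=4
emit(0) @ H0 ⇒ out+=0
H0 returns [4, 0, 0]
H1 returns [4, 0, 0]
H2 returns [[4, 0, 0]]
= [[4, 0, 0]]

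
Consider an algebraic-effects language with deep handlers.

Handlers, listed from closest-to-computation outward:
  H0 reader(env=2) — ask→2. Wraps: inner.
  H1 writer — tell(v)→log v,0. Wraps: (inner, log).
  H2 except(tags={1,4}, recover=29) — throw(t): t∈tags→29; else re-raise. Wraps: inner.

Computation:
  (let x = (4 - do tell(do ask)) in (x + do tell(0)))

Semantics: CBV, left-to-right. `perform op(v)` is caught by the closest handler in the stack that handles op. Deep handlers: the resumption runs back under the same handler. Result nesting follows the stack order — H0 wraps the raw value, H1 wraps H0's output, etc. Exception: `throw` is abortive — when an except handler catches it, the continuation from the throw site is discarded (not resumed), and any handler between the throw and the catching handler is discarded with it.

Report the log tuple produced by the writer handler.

Working:
ask @ H0 ⇒ 2
tell(2) @ H1 ⇒ log+=2
tell(0) @ H1 ⇒ log+=0
H0 returns 4
H1 returns (4, (2, 0))
H2 returns (4, (2, 0))
= (4, (2, 0))

Answer: (2, 0)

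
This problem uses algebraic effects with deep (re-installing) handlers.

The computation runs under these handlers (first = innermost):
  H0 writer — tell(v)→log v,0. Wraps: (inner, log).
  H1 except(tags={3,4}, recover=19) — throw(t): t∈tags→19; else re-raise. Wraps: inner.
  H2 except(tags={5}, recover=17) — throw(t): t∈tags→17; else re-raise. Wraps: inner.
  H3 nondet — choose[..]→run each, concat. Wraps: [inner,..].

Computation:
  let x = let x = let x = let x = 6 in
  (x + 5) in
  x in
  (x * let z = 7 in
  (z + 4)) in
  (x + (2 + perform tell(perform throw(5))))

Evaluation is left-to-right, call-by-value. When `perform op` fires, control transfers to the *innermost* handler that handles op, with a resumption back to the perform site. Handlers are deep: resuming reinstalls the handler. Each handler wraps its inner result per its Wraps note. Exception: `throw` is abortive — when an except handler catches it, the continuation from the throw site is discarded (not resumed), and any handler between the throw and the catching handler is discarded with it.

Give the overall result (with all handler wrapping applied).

Working:
throw(5) @ H1 re-raised
throw(5) @ H2 caught ⇒ 17
H3 returns [17]
= [17]

Answer: [17]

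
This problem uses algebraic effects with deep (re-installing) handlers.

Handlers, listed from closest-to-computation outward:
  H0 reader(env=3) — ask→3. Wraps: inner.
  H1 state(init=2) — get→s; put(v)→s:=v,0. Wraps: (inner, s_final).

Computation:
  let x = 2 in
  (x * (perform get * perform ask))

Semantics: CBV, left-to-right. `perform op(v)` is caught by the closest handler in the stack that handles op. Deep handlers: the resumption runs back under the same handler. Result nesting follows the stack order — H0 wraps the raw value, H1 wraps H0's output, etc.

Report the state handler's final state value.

Answer: 2

Working:
get @ H1 ⇒ 2
ask @ H0 ⇒ 3
H0 returns 12
H1 returns (12, 2)
= (12, 2)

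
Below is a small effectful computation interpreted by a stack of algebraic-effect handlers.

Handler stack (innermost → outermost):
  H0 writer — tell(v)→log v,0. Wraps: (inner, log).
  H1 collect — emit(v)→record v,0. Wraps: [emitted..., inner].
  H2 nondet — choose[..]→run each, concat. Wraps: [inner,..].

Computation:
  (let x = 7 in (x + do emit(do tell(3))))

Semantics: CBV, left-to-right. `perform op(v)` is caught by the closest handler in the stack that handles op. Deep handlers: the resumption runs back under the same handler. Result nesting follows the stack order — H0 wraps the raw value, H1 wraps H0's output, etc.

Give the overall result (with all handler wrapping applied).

Answer: [[0, (7, (3))]]

Evaluation trace:
tell(3) @ H0 ⇒ log+=3
emit(0) @ H1 ⇒ out+=0
H0 returns (7, (3))
H1 returns [0, (7, (3))]
H2 returns [[0, (7, (3))]]
= [[0, (7, (3))]]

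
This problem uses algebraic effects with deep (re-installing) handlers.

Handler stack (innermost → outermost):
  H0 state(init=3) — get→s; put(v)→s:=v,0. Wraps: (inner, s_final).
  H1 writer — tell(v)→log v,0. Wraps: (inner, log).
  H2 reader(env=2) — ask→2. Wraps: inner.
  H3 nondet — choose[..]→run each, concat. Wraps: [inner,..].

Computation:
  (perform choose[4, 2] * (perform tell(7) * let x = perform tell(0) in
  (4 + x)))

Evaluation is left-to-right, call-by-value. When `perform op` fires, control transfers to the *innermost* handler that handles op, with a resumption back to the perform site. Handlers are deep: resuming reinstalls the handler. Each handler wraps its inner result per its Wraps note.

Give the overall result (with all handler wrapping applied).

Working:
choose[4, 2] @ H3
  branch[0] choose=4:
    tell(7) @ H1 ⇒ log+=7
    tell(0) @ H1 ⇒ log+=0
    H0 returns (0, 3)
    H1 returns ((0, 3), (7, 0))
    H2 returns ((0, 3), (7, 0))
    H3 returns [((0, 3), (7, 0))]
  branch[1] choose=2:
    tell(7) @ H1 ⇒ log+=7
    tell(0) @ H1 ⇒ log+=0
    H0 returns (0, 3)
    H1 returns ((0, 3), (7, 0))
    H2 returns ((0, 3), (7, 0))
    H3 returns [((0, 3), (7, 0))]
= [((0, 3), (7, 0)), ((0, 3), (7, 0))]

Answer: [((0, 3), (7, 0)), ((0, 3), (7, 0))]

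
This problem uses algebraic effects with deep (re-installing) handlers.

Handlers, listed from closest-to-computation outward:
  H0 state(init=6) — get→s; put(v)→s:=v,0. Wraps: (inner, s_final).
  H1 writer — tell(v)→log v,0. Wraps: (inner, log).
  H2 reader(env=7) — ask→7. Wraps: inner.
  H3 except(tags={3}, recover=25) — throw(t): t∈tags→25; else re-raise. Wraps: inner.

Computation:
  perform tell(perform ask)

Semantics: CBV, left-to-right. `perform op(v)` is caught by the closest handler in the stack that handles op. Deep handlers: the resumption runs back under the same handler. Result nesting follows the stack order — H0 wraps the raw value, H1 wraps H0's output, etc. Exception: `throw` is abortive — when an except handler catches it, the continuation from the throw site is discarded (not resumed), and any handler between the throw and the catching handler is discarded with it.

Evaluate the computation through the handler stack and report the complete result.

Evaluation trace:
ask @ H2 ⇒ 7
tell(7) @ H1 ⇒ log+=7
H0 returns (0, 6)
H1 returns ((0, 6), (7))
H2 returns ((0, 6), (7))
H3 returns ((0, 6), (7))
= ((0, 6), (7))

Answer: ((0, 6), (7))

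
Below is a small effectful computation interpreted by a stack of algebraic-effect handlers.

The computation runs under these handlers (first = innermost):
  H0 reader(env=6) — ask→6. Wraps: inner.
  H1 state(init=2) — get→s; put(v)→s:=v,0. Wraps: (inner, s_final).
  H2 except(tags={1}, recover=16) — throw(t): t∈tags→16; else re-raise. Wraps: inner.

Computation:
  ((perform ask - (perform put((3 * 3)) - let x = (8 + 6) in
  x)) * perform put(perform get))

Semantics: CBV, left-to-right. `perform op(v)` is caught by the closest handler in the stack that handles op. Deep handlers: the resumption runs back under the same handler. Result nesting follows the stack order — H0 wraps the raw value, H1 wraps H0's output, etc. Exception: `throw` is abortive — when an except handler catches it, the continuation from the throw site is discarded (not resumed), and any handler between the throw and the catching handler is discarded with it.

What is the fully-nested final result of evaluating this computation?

Evaluation trace:
ask @ H0 ⇒ 6
put(9) @ H1 ⇒ s:=9
get @ H1 ⇒ 9
put(9) @ H1 ⇒ s:=9
H0 returns 0
H1 returns (0, 9)
H2 returns (0, 9)
= (0, 9)

Answer: (0, 9)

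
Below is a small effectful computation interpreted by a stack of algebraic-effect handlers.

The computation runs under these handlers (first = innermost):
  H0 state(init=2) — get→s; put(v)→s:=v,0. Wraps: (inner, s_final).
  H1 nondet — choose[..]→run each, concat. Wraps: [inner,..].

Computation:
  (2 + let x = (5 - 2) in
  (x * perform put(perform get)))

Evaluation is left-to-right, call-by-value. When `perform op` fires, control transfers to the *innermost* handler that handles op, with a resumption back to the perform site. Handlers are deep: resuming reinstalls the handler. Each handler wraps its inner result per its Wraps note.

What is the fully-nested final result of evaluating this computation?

Answer: [(2, 2)]

Working:
get @ H0 ⇒ 2
put(2) @ H0 ⇒ s:=2
H0 returns (2, 2)
H1 returns [(2, 2)]
= [(2, 2)]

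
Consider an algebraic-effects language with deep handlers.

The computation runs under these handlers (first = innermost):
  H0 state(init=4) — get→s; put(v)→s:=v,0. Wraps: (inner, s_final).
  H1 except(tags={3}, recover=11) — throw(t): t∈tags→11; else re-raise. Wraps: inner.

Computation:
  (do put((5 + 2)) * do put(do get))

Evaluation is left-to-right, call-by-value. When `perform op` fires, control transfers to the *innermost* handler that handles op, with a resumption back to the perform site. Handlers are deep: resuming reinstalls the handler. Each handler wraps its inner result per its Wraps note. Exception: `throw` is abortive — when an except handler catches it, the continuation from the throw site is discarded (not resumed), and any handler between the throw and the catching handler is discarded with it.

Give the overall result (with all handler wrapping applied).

Answer: (0, 7)

Step-by-step:
put(7) @ H0 ⇒ s:=7
get @ H0 ⇒ 7
put(7) @ H0 ⇒ s:=7
H0 returns (0, 7)
H1 returns (0, 7)
= (0, 7)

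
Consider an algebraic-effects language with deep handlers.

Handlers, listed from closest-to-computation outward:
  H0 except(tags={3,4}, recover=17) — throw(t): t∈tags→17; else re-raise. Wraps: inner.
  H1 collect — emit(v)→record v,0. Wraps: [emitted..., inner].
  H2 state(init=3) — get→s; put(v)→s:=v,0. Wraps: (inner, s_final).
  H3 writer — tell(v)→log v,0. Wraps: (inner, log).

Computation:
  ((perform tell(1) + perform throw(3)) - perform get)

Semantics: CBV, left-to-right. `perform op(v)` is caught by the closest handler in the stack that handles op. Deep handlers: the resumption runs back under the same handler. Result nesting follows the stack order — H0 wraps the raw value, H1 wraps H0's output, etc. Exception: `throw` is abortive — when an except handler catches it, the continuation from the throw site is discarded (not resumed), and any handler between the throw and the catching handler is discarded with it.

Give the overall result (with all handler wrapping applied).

Answer: (([17], 3), (1))

Working:
tell(1) @ H3 ⇒ log+=1
throw(3) @ H0 caught ⇒ 17
H1 returns [17]
H2 returns ([17], 3)
H3 returns (([17], 3), (1))
= (([17], 3), (1))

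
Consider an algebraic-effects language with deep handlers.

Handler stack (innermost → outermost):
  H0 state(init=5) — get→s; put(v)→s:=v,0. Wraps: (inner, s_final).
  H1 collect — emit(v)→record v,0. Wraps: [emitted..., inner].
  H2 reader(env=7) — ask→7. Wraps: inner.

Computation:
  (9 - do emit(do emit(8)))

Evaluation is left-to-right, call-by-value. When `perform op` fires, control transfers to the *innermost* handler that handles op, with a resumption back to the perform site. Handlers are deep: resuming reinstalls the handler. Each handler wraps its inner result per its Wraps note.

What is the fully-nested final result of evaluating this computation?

Answer: [8, 0, (9, 5)]

Step-by-step:
emit(8) @ H1 ⇒ out+=8
emit(0) @ H1 ⇒ out+=0
H0 returns (9, 5)
H1 returns [8, 0, (9, 5)]
H2 returns [8, 0, (9, 5)]
= [8, 0, (9, 5)]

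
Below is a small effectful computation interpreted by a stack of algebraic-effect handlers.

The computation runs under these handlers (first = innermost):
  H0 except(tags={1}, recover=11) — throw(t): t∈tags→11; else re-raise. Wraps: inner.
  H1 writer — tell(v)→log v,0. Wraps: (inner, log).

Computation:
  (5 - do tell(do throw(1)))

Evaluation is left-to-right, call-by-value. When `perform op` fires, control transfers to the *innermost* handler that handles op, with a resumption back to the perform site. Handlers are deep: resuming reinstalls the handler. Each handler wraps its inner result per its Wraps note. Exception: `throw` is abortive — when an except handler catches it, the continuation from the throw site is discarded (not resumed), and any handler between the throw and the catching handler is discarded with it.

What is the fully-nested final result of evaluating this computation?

Step-by-step:
throw(1) @ H0 caught ⇒ 11
H1 returns (11, ())
= (11, ())

Answer: (11, ())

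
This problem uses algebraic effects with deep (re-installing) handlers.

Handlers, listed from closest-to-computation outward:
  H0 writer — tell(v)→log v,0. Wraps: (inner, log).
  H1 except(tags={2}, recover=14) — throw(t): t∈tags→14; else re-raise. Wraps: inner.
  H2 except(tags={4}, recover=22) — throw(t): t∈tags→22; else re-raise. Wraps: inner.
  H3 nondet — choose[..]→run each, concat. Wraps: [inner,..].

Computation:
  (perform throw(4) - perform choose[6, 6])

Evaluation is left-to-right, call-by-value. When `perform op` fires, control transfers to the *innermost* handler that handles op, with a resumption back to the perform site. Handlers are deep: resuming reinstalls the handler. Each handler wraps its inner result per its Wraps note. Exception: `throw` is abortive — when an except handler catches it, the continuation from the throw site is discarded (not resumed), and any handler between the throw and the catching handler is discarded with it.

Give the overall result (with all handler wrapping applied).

Answer: [22]

Step-by-step:
throw(4) @ H1 re-raised
throw(4) @ H2 caught ⇒ 22
H3 returns [22]
= [22]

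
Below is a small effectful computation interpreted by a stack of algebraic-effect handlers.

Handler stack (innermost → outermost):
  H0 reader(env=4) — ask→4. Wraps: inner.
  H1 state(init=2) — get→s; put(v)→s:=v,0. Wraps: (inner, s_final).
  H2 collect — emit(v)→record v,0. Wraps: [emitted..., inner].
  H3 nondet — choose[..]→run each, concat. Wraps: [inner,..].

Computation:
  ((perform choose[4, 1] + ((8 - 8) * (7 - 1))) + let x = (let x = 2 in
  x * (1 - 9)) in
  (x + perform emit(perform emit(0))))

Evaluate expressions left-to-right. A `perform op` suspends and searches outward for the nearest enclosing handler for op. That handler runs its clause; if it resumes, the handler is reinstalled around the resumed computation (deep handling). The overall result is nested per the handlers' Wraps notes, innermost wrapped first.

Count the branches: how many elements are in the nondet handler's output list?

Answer: 2

Step-by-step:
choose[4, 1] @ H3
  branch[0] choose=4:
    emit(0) @ H2 ⇒ out+=0
    emit(0) @ H2 ⇒ out+=0
    H0 returns -12
    H1 returns (-12, 2)
    H2 returns [0, 0, (-12, 2)]
    H3 returns [[0, 0, (-12, 2)]]
  branch[1] choose=1:
    emit(0) @ H2 ⇒ out+=0
    emit(0) @ H2 ⇒ out+=0
    H0 returns -15
    H1 returns (-15, 2)
    H2 returns [0, 0, (-15, 2)]
    H3 returns [[0, 0, (-15, 2)]]
= [[0, 0, (-12, 2)], [0, 0, (-15, 2)]]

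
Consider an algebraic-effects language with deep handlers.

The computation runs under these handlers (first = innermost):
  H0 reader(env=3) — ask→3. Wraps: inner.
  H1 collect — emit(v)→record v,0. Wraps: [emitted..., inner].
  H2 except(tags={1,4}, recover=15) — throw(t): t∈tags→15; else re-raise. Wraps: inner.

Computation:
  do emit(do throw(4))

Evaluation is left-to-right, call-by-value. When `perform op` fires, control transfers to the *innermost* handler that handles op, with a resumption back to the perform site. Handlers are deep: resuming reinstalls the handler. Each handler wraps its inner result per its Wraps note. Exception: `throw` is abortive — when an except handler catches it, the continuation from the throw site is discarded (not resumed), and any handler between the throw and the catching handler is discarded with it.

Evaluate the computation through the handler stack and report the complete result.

Evaluation trace:
throw(4) @ H2 caught ⇒ 15
= 15

Answer: 15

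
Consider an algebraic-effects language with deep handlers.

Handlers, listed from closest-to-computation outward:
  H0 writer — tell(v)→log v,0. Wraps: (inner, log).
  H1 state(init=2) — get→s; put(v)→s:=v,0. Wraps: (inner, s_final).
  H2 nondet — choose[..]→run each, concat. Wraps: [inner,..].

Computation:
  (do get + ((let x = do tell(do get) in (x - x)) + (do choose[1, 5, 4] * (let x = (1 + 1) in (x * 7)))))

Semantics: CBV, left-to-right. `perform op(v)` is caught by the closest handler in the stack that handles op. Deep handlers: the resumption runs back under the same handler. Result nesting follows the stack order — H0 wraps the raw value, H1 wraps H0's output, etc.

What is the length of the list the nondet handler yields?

Working:
get @ H1 ⇒ 2
get @ H1 ⇒ 2
tell(2) @ H0 ⇒ log+=2
choose[1, 5, 4] @ H2
  branch[0] choose=1:
    H0 returns (16, (2))
    H1 returns ((16, (2)), 2)
    H2 returns [((16, (2)), 2)]
  branch[1] choose=5:
    H0 returns (72, (2))
    H1 returns ((72, (2)), 2)
    H2 returns [((72, (2)), 2)]
  branch[2] choose=4:
    H0 returns (58, (2))
    H1 returns ((58, (2)), 2)
    H2 returns [((58, (2)), 2)]
= [((16, (2)), 2), ((72, (2)), 2), ((58, (2)), 2)]

Answer: 3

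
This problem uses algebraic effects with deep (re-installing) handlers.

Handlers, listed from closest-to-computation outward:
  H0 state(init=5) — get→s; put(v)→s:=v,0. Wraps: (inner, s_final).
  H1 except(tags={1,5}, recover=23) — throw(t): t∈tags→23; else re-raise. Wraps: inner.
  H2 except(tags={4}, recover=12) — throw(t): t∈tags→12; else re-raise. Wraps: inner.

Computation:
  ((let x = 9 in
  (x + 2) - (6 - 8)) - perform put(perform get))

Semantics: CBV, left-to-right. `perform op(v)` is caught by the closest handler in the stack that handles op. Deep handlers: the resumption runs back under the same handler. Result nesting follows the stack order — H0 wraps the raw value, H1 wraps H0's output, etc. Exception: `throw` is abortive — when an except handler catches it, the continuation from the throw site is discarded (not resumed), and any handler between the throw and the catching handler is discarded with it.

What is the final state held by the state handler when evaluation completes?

Answer: 5

Step-by-step:
get @ H0 ⇒ 5
put(5) @ H0 ⇒ s:=5
H0 returns (13, 5)
H1 returns (13, 5)
H2 returns (13, 5)
= (13, 5)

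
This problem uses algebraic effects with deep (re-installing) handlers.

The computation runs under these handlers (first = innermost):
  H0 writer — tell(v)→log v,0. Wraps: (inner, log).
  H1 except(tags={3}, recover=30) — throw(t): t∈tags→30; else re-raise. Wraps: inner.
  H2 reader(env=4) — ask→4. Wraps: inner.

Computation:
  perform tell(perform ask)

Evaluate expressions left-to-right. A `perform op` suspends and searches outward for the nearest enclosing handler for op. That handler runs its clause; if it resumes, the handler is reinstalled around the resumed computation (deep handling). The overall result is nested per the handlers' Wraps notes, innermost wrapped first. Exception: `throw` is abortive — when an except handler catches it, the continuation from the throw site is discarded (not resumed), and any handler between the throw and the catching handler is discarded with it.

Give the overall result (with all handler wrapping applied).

Answer: (0, (4))

Step-by-step:
ask @ H2 ⇒ 4
tell(4) @ H0 ⇒ log+=4
H0 returns (0, (4))
H1 returns (0, (4))
H2 returns (0, (4))
= (0, (4))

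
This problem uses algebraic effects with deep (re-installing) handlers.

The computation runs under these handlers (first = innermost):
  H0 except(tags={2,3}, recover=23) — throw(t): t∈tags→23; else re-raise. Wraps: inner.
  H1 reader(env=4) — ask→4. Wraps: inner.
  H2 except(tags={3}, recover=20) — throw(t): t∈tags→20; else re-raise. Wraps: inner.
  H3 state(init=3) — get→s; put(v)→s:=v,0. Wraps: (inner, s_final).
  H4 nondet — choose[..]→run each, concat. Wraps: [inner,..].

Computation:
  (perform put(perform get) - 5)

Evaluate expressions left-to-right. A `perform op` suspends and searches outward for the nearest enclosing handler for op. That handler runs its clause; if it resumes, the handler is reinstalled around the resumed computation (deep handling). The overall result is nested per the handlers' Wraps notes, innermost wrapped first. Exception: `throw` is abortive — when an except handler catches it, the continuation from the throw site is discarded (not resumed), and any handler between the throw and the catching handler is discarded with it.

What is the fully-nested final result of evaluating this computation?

Evaluation trace:
get @ H3 ⇒ 3
put(3) @ H3 ⇒ s:=3
H0 returns -5
H1 returns -5
H2 returns -5
H3 returns (-5, 3)
H4 returns [(-5, 3)]
= [(-5, 3)]

Answer: [(-5, 3)]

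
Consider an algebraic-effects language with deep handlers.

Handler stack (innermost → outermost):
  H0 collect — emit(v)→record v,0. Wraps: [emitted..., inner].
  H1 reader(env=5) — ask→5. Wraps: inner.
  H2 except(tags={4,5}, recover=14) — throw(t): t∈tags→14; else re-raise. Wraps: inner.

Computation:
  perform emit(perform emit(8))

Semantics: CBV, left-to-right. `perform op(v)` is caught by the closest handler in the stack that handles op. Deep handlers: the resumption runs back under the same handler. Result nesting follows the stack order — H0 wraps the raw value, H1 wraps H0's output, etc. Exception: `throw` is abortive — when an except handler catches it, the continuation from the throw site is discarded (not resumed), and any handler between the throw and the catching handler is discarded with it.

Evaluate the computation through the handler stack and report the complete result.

Step-by-step:
emit(8) @ H0 ⇒ out+=8
emit(0) @ H0 ⇒ out+=0
H0 returns [8, 0, 0]
H1 returns [8, 0, 0]
H2 returns [8, 0, 0]
= [8, 0, 0]

Answer: [8, 0, 0]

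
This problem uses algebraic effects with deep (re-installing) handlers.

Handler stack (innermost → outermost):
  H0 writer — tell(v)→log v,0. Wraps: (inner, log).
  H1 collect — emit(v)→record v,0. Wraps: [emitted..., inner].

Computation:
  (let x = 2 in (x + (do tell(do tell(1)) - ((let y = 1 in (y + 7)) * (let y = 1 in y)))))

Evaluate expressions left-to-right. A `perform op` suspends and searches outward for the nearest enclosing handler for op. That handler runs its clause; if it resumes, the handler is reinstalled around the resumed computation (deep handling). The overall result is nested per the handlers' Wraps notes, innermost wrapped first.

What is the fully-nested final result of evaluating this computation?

Answer: [(-6, (1, 0))]

Step-by-step:
tell(1) @ H0 ⇒ log+=1
tell(0) @ H0 ⇒ log+=0
H0 returns (-6, (1, 0))
H1 returns [(-6, (1, 0))]
= [(-6, (1, 0))]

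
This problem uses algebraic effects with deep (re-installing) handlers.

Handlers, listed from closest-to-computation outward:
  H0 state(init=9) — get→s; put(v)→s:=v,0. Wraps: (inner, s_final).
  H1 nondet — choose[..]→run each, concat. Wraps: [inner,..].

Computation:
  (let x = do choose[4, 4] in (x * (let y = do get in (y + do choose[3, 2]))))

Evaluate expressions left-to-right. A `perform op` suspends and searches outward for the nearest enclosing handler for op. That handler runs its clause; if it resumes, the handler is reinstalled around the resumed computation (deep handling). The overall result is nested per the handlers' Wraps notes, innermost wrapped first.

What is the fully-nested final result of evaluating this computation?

Step-by-step:
choose[4, 4] @ H1
  branch[0] choose=4:
    get @ H0 ⇒ 9
    choose[3, 2] @ H1
      branch[0] choose=3:
        H0 returns (48, 9)
        H1 returns [(48, 9)]
      branch[1] choose=2:
        H0 returns (44, 9)
        H1 returns [(44, 9)]
  branch[1] choose=4:
    get @ H0 ⇒ 9
    choose[3, 2] @ H1
      branch[0] choose=3:
        H0 returns (48, 9)
        H1 returns [(48, 9)]
      branch[1] choose=2:
        H0 returns (44, 9)
        H1 returns [(44, 9)]
= [(48, 9), (44, 9), (48, 9), (44, 9)]

Answer: [(48, 9), (44, 9), (48, 9), (44, 9)]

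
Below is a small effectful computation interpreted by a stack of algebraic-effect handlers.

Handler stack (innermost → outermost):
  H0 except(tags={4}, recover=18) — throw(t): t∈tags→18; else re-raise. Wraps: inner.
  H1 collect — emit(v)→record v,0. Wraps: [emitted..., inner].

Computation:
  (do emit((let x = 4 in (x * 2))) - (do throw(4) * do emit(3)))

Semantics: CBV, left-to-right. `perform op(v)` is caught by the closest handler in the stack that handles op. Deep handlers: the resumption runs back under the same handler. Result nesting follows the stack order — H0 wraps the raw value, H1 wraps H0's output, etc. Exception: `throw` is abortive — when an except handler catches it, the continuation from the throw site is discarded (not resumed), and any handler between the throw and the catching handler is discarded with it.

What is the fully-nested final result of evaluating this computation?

Step-by-step:
emit(8) @ H1 ⇒ out+=8
throw(4) @ H0 caught ⇒ 18
H1 returns [8, 18]
= [8, 18]

Answer: [8, 18]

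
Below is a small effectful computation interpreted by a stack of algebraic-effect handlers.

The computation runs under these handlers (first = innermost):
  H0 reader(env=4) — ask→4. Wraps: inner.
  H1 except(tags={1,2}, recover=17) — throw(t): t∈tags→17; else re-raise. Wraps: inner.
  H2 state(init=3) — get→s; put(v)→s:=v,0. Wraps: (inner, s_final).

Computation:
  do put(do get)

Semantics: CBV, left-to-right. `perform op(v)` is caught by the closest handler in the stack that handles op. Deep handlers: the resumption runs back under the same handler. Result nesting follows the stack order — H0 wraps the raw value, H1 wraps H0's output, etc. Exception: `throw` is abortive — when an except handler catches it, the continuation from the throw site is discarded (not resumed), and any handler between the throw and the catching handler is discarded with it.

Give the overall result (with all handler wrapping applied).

Answer: (0, 3)

Evaluation trace:
get @ H2 ⇒ 3
put(3) @ H2 ⇒ s:=3
H0 returns 0
H1 returns 0
H2 returns (0, 3)
= (0, 3)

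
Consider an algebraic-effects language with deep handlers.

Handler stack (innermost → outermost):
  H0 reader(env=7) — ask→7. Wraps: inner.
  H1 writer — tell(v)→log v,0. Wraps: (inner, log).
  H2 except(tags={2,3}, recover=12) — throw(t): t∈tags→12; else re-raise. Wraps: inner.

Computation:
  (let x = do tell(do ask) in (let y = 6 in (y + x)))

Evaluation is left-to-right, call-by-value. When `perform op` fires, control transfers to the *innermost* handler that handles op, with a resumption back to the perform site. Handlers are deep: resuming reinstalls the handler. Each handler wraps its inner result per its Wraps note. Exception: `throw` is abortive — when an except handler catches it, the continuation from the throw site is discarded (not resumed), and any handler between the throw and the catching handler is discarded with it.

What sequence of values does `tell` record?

Answer: (7)

Step-by-step:
ask @ H0 ⇒ 7
tell(7) @ H1 ⇒ log+=7
H0 returns 6
H1 returns (6, (7))
H2 returns (6, (7))
= (6, (7))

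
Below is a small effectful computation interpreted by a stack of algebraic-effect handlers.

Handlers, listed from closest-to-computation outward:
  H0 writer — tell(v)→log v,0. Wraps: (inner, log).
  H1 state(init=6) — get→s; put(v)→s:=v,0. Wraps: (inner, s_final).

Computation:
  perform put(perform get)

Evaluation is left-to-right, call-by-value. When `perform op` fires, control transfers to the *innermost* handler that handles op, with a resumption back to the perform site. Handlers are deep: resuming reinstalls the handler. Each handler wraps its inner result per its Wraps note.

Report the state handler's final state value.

Working:
get @ H1 ⇒ 6
put(6) @ H1 ⇒ s:=6
H0 returns (0, ())
H1 returns ((0, ()), 6)
= ((0, ()), 6)

Answer: 6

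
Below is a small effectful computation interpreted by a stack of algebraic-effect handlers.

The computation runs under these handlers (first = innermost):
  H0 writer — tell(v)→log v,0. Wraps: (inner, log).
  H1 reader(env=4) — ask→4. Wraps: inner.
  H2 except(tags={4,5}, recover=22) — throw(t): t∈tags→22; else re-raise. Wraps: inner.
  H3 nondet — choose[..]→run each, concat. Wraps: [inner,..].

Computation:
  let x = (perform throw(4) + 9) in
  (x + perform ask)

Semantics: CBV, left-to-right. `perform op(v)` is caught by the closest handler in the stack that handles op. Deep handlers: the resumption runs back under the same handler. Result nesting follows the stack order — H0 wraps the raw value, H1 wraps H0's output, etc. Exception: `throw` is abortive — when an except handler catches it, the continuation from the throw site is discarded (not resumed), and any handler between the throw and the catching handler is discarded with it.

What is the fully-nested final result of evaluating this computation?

Answer: [22]

Evaluation trace:
throw(4) @ H2 caught ⇒ 22
H3 returns [22]
= [22]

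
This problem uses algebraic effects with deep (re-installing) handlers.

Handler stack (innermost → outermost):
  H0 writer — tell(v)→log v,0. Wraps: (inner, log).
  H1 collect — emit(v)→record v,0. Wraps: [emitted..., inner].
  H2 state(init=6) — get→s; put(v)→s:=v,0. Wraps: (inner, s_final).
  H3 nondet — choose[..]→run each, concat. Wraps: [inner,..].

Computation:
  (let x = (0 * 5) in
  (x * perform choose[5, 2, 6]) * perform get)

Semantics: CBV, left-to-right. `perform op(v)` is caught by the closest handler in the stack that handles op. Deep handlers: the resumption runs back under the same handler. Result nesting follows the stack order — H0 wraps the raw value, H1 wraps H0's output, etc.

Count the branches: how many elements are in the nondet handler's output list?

Evaluation trace:
choose[5, 2, 6] @ H3
  branch[0] choose=5:
    get @ H2 ⇒ 6
    H0 returns (0, ())
    H1 returns [(0, ())]
    H2 returns ([(0, ())], 6)
    H3 returns [([(0, ())], 6)]
  branch[1] choose=2:
    get @ H2 ⇒ 6
    H0 returns (0, ())
    H1 returns [(0, ())]
    H2 returns ([(0, ())], 6)
    H3 returns [([(0, ())], 6)]
  branch[2] choose=6:
    get @ H2 ⇒ 6
    H0 returns (0, ())
    H1 returns [(0, ())]
    H2 returns ([(0, ())], 6)
    H3 returns [([(0, ())], 6)]
= [([(0, ())], 6), ([(0, ())], 6), ([(0, ())], 6)]

Answer: 3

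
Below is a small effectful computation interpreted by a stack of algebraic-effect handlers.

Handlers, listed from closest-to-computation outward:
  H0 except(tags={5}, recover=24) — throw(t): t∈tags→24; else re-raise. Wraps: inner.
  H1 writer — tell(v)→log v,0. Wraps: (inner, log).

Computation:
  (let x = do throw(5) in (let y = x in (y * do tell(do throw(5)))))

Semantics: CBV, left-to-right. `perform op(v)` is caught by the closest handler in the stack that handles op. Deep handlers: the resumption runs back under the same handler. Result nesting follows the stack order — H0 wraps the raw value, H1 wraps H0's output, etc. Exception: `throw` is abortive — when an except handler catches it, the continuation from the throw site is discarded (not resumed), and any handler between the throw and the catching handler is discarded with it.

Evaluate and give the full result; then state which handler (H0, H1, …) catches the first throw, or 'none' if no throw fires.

Answer: (24, ()) ; first throw caught by: H0

Step-by-step:
throw(5) @ H0 caught ⇒ 24
H1 returns (24, ())
= (24, ())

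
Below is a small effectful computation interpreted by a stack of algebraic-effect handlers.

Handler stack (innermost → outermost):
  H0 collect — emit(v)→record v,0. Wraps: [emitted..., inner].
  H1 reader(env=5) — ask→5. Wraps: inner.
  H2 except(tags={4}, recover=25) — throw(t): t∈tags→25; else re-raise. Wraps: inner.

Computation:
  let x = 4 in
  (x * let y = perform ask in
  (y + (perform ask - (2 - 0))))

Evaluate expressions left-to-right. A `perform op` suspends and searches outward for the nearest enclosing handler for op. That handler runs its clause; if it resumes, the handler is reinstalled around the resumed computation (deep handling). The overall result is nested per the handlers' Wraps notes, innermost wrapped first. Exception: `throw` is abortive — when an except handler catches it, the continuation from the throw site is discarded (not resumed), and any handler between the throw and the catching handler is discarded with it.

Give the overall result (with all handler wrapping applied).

Answer: [32]

Step-by-step:
ask @ H1 ⇒ 5
ask @ H1 ⇒ 5
H0 returns [32]
H1 returns [32]
H2 returns [32]
= [32]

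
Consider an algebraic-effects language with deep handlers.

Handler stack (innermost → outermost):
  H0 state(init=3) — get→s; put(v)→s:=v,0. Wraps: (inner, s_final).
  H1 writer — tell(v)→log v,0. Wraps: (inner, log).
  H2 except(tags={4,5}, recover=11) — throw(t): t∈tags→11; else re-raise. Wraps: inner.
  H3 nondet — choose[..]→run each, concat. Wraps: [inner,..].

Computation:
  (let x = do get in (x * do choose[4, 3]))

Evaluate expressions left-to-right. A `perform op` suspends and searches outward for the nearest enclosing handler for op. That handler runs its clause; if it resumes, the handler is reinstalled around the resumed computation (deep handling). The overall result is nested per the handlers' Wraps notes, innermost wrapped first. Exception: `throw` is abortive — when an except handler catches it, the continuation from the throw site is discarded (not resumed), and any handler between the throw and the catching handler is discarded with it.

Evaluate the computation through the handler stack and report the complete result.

Working:
get @ H0 ⇒ 3
choose[4, 3] @ H3
  branch[0] choose=4:
    H0 returns (12, 3)
    H1 returns ((12, 3), ())
    H2 returns ((12, 3), ())
    H3 returns [((12, 3), ())]
  branch[1] choose=3:
    H0 returns (9, 3)
    H1 returns ((9, 3), ())
    H2 returns ((9, 3), ())
    H3 returns [((9, 3), ())]
= [((12, 3), ()), ((9, 3), ())]

Answer: [((12, 3), ()), ((9, 3), ())]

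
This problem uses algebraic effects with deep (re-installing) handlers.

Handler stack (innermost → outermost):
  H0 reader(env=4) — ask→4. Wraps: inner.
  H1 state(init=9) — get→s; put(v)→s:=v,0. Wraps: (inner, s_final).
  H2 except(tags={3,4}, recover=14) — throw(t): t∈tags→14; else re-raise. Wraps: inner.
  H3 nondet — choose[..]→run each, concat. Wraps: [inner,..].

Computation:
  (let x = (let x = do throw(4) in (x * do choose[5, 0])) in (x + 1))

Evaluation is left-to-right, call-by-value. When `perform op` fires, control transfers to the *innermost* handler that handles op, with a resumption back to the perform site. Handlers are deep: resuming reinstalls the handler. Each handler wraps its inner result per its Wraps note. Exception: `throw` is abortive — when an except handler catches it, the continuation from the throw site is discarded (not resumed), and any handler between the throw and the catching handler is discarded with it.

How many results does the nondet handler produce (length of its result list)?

Step-by-step:
throw(4) @ H2 caught ⇒ 14
H3 returns [14]
= [14]

Answer: 1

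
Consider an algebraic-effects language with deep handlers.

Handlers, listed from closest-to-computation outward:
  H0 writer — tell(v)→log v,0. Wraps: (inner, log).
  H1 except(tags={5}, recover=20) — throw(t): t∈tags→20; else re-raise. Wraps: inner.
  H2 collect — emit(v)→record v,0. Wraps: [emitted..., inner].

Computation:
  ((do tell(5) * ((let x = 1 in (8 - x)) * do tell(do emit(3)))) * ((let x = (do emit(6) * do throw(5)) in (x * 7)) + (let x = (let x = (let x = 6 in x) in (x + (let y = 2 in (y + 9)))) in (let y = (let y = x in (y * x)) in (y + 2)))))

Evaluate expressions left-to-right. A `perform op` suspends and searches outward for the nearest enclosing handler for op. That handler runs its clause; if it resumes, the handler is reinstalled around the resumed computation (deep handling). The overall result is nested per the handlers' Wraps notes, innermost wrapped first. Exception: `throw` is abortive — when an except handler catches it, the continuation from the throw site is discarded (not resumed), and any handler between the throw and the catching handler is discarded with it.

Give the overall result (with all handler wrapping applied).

Step-by-step:
tell(5) @ H0 ⇒ log+=5
emit(3) @ H2 ⇒ out+=3
tell(0) @ H0 ⇒ log+=0
emit(6) @ H2 ⇒ out+=6
throw(5) @ H1 caught ⇒ 20
H2 returns [3, 6, 20]
= [3, 6, 20]

Answer: [3, 6, 20]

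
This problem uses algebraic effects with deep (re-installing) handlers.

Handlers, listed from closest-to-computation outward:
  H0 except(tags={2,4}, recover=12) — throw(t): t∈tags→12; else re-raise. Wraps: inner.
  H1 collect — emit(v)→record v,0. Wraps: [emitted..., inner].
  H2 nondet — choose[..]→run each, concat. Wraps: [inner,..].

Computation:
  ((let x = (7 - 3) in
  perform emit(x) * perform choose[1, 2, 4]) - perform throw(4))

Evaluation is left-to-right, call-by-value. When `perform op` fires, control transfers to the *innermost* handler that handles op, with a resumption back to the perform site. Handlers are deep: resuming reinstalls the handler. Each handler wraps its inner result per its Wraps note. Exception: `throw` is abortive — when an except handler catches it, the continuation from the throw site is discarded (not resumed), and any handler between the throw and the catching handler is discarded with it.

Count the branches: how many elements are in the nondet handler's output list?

Evaluation trace:
emit(4) @ H1 ⇒ out+=4
choose[1, 2, 4] @ H2
  branch[0] choose=1:
    throw(4) @ H0 caught ⇒ 12
    H1 returns [4, 12]
    H2 returns [[4, 12]]
  branch[1] choose=2:
    throw(4) @ H0 caught ⇒ 12
    H1 returns [4, 12]
    H2 returns [[4, 12]]
  branch[2] choose=4:
    throw(4) @ H0 caught ⇒ 12
    H1 returns [4, 12]
    H2 returns [[4, 12]]
= [[4, 12], [4, 12], [4, 12]]

Answer: 3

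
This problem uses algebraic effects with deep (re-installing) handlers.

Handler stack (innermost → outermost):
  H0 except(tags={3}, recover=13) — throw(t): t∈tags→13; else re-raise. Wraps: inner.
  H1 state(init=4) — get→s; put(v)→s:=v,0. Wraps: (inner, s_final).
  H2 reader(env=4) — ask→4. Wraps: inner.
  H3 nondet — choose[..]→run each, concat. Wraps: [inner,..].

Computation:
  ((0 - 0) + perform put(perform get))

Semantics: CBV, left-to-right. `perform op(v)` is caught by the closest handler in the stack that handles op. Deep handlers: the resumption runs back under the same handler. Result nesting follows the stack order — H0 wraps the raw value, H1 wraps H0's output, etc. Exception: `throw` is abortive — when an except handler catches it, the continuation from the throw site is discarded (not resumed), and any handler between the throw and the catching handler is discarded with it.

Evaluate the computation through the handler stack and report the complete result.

Answer: [(0, 4)]

Evaluation trace:
get @ H1 ⇒ 4
put(4) @ H1 ⇒ s:=4
H0 returns 0
H1 returns (0, 4)
H2 returns (0, 4)
H3 returns [(0, 4)]
= [(0, 4)]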